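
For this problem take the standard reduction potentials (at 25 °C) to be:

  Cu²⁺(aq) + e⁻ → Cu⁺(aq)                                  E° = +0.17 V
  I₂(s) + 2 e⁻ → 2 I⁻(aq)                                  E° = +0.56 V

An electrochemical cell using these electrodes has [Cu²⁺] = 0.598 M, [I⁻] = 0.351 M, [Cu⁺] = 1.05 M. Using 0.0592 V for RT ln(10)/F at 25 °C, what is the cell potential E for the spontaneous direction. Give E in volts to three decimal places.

I₂/I⁻ is the cathode (higher E°), Cu²⁺/Cu⁺ the anode: E°cell = +0.56 − (+0.17) = +0.39 V, n = 2.
Overall: I₂(s) + 2 Cu⁺(aq) → 2 I⁻(aq) + 2 Cu²⁺(aq)
Q = [I⁻]^2·[Cu²⁺]^2 / ([Cu⁺]^2); log Q = -1.398.
E = E° − (0.0592/n) log Q = +0.39 − (0.0592/2)(-1.398) = +0.431 V.

+0.431 V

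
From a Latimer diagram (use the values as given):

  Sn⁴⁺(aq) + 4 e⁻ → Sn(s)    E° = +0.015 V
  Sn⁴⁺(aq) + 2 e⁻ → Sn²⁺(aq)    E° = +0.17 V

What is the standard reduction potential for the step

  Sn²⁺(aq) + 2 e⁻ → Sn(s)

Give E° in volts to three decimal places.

Sequential free energies add, so n₃E°₃ = n₁E°₁ + n₂E°₂.
With n₃ = 4, and the known step contributing 2×(+0.17) V, the unknown satisfies 2·E° = 4×(+0.015) − 2×(+0.17) = -0.280.
E° = -0.280 / 2 = -0.140 V.

-0.140 V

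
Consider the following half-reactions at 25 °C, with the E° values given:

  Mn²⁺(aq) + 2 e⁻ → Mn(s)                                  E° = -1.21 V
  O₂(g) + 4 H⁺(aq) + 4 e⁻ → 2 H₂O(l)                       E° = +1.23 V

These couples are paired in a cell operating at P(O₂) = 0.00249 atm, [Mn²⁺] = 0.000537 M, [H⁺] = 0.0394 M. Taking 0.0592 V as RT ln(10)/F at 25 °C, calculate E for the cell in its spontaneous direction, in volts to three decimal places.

O₂/H₂O is the cathode (higher E°), Mn²⁺/Mn the anode: E°cell = +1.23 − (-1.21) = +2.44 V, n = 4.
Overall: O₂(g) + 4 H⁺(aq) + 2 Mn(s) → 2 H₂O(l) + 2 Mn²⁺(aq)
Q = [Mn²⁺]^2 / (P(O₂)·[H⁺]^4); log Q = 1.682.
E = E° − (0.0592/n) log Q = +2.44 − (0.0592/4)(1.682) = +2.415 V.

+2.415 V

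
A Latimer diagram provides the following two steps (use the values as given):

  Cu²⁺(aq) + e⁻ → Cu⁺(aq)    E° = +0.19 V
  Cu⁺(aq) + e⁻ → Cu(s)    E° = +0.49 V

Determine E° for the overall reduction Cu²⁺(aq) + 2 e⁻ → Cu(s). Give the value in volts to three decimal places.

+0.340 V

Standard free energies of sequential steps add: ΔG°₃ = ΔG°₁ + ΔG°₂, so n₃E°₃ = n₁E°₁ + n₂E°₂.
E°₃ = (1×+0.19 + 1×+0.49) / 2 = (+0.680) / 2 = +0.340 V.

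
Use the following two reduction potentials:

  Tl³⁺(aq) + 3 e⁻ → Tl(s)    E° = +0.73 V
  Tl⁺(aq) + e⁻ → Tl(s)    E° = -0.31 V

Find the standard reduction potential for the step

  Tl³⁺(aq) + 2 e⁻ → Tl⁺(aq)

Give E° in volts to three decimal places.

Sequential free energies add, so n₃E°₃ = n₁E°₁ + n₂E°₂.
With n₃ = 3, and the known step contributing 1×(-0.31) V, the unknown satisfies 2·E° = 3×(+0.73) − 1×(-0.31) = +2.500.
E° = +2.500 / 2 = +1.250 V.

+1.250 V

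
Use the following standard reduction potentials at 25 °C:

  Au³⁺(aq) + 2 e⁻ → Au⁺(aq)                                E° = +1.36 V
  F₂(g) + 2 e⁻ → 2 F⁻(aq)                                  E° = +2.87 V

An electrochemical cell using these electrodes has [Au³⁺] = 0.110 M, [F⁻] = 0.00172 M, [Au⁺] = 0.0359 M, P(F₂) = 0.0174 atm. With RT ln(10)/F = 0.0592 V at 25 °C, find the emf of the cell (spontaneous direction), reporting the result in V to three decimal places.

F₂/F⁻ is the cathode (higher E°), Au³⁺/Au⁺ the anode: E°cell = +2.87 − (+1.36) = +1.51 V, n = 2.
Overall: F₂(g) + Au⁺(aq) → 2 F⁻(aq) + Au³⁺(aq)
Q = [F⁻]^2·[Au³⁺] / (P(F₂)·[Au⁺]); log Q = -3.283.
E = E° − (0.0592/n) log Q = +1.51 − (0.0592/2)(-3.283) = +1.607 V.

+1.607 V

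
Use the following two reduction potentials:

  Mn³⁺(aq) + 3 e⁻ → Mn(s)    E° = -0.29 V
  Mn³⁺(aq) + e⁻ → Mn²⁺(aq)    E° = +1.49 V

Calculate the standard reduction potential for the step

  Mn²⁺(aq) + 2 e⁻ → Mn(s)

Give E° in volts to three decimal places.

-1.180 V

Sequential free energies add, so n₃E°₃ = n₁E°₁ + n₂E°₂.
With n₃ = 3, and the known step contributing 1×(+1.49) V, the unknown satisfies 2·E° = 3×(-0.29) − 1×(+1.49) = -2.360.
E° = -2.360 / 2 = -1.180 V.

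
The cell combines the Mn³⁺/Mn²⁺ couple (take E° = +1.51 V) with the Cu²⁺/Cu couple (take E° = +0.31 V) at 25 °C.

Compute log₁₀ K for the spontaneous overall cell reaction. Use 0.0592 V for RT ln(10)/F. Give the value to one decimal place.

Cathode: Mn³⁺/Mn²⁺; anode: Cu²⁺/Cu. E°cell = +1.20 V, n = 2.
log K = nE°cell / 0.0592 = (2)(+1.20) / 0.0592 = 40.5.

40.5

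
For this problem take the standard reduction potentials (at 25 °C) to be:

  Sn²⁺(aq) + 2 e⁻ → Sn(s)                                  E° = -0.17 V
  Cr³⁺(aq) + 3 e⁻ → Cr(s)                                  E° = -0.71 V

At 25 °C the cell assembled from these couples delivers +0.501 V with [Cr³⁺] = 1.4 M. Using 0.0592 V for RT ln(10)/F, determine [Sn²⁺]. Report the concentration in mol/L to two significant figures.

0.060 M

Sn²⁺/Sn is the cathode, Cr³⁺/Cr the anode: E°cell = +0.54 V, n = 6.
Overall reaction: 3 Sn²⁺(aq) + 2 Cr(s) → 3 Sn(s) + 2 Cr³⁺(aq); Q = [Cr³⁺]^2/[Sn²⁺]^3.
From E = E° − (0.0592/n) log Q: log Q = (E° − E)·n/0.0592 = (+0.54 − (+0.501))·6/0.0592 = 3.9527.
So 3·log[Sn²⁺] = 2·log(1.4) − log Q = 0.2923 − (3.9527) = -3.6604; log[Sn²⁺] = -3.6604 / 3 = -1.2201; [Sn²⁺] = 10^(-1.2201) ≈ 0.060 M.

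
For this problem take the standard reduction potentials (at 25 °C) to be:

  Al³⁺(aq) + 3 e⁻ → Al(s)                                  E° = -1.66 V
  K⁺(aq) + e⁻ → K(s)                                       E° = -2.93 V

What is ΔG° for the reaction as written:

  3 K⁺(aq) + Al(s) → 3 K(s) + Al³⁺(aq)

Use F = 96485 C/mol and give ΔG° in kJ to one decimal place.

As written, K⁺/K is reduced (cathode) and Al³⁺/Al is oxidised (anode), so E°cell = (-2.93) − (-1.66) = -1.27 V.
Balancing electrons gives n = 3.
ΔG° = −nFE° = −(3)(96485)(-1.27) = 367,608 J = +367.6 kJ.

+367.6 kJ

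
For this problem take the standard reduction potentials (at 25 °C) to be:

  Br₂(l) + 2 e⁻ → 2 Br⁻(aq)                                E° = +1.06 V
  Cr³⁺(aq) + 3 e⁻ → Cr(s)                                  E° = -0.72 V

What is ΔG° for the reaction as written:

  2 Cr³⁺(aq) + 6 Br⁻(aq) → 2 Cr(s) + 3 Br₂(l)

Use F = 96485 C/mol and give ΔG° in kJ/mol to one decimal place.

+1030.5 kJ/mol

As written, Cr³⁺/Cr is reduced (cathode) and Br₂/Br⁻ is oxidised (anode), so E°cell = (-0.72) − (+1.06) = -1.78 V.
Balancing electrons gives n = 6.
ΔG° = −nFE° = −(6)(96485)(-1.78) = 1,030,460 J = +1030.5 kJ/mol.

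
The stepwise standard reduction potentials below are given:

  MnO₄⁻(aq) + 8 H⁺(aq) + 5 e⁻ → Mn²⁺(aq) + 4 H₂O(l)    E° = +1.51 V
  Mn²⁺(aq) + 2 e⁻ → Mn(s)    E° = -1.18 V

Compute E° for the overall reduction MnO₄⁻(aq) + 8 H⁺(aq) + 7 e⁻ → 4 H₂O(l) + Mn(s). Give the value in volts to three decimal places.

Adding the free-energy changes (−nFE°) of the two steps gives −n₃FE°₃ = −n₁FE°₁ − n₂FE°₂.
E°₃ = (5×+1.51 + 2×-1.18) / 7 = (+5.190) / 7 = +0.741 V.

+0.741 V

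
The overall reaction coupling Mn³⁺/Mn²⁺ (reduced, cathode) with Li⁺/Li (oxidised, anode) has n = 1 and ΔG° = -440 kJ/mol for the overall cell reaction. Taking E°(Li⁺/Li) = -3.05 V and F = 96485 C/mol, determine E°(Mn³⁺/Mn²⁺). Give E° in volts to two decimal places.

+1.51 V

E°cell = −ΔG°/(nF) = −(-440×10³)/((1)(96485)) = +4.560 V.
Since Mn³⁺/Mn²⁺ is the cathode and Li⁺/Li the anode, E°cell = E°(Mn³⁺/Mn²⁺) − E°(Li⁺/Li).
So E°(Mn³⁺/Mn²⁺) = E°cell + E°(Li⁺/Li) = +4.560 + (-3.05) = +1.51 V.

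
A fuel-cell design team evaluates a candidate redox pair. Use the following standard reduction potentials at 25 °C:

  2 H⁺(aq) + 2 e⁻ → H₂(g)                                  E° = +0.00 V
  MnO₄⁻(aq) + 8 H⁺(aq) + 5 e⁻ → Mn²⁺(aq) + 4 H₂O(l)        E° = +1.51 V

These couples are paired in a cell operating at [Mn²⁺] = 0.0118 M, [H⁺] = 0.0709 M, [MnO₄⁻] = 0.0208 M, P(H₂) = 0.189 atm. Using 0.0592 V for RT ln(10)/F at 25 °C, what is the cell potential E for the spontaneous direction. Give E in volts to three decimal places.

+1.451 V

MnO₄⁻/Mn²⁺ is the cathode (higher E°), H⁺/H₂ the anode: E°cell = +1.51 − (+0.00) = +1.51 V, n = 10.
Overall: 2 MnO₄⁻(aq) + 6 H⁺(aq) + 5 H₂(g) → 2 Mn²⁺(aq) + 8 H₂O(l)
Q = [Mn²⁺]^2 / ([MnO₄⁻]^2·[H⁺]^6·P(H₂)^5); log Q = 10.021.
E = E° − (0.0592/n) log Q = +1.51 − (0.0592/10)(10.021) = +1.451 V.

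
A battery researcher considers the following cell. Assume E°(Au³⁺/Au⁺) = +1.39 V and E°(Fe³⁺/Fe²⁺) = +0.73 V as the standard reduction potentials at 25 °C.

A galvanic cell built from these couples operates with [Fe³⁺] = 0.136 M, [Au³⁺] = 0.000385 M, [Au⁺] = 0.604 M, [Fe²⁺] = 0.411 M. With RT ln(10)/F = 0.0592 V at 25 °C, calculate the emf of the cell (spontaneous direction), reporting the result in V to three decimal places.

Au³⁺/Au⁺ is the cathode (higher E°), Fe³⁺/Fe²⁺ the anode: E°cell = +1.39 − (+0.73) = +0.66 V, n = 2.
Overall: Au³⁺(aq) + 2 Fe²⁺(aq) → Au⁺(aq) + 2 Fe³⁺(aq)
Q = [Au⁺]·[Fe³⁺]^2 / ([Au³⁺]·[Fe²⁺]^2); log Q = 2.235.
E = E° − (0.0592/n) log Q = +0.66 − (0.0592/2)(2.235) = +0.594 V.

+0.594 V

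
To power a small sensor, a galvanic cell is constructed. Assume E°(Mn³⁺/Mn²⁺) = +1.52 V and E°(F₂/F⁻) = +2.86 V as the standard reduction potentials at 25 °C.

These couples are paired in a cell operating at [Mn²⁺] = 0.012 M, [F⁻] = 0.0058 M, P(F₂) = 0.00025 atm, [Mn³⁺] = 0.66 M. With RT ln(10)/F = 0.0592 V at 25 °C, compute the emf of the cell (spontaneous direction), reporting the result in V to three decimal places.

F₂/F⁻ is the cathode (higher E°), Mn³⁺/Mn²⁺ the anode: E°cell = +2.86 − (+1.52) = +1.34 V, n = 2.
Overall: F₂(g) + 2 Mn²⁺(aq) → 2 F⁻(aq) + 2 Mn³⁺(aq)
Q = [F⁻]^2·[Mn³⁺]^2 / (P(F₂)·[Mn²⁺]^2); log Q = 2.610.
E = E° − (0.0592/n) log Q = +1.34 − (0.0592/2)(2.610) = +1.263 V.

+1.263 V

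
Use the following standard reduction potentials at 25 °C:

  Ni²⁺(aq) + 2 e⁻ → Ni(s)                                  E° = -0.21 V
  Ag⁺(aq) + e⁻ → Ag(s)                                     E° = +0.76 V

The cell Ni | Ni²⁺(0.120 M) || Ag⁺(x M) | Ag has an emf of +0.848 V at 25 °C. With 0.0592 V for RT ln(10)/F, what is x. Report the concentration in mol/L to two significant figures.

0.0030 M

Ag⁺/Ag is the cathode, Ni²⁺/Ni the anode: E°cell = +0.97 V, n = 2.
Overall reaction: 2 Ag⁺(aq) + Ni(s) → 2 Ag(s) + Ni²⁺(aq); Q = [Ni²⁺]^1/[Ag⁺]^2.
From E = E° − (0.0592/n) log Q: log Q = (E° − E)·n/0.0592 = (+0.97 − (+0.848))·2/0.0592 = 4.1216.
So 2·log[Ag⁺] = 1·log(0.12) − log Q = -0.9208 − (4.1216) = -5.0424; log[Ag⁺] = -5.0424 / 2 = -2.5212; [Ag⁺] = 10^(-2.5212) ≈ 0.0030 M.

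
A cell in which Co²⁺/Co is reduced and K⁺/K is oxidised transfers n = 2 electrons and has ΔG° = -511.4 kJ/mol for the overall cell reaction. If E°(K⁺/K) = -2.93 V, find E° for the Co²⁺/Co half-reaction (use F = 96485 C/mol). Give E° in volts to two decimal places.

E°cell = −ΔG°/(nF) = −(-511.4×10³)/((2)(96485)) = +2.650 V.
Since Co²⁺/Co is the cathode and K⁺/K the anode, E°cell = E°(Co²⁺/Co) − E°(K⁺/K).
So E°(Co²⁺/Co) = E°cell + E°(K⁺/K) = +2.650 + (-2.93) = -0.28 V.

-0.28 V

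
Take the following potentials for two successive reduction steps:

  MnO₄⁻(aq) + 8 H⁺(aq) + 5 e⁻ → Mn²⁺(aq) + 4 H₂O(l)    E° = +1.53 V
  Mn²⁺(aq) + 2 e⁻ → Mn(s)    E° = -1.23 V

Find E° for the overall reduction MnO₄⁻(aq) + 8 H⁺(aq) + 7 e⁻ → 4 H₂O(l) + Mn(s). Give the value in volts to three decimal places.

Standard free energies of sequential steps add: ΔG°₃ = ΔG°₁ + ΔG°₂, so n₃E°₃ = n₁E°₁ + n₂E°₂.
E°₃ = (5×+1.53 + 2×-1.23) / 7 = (+5.190) / 7 = +0.741 V.

+0.741 V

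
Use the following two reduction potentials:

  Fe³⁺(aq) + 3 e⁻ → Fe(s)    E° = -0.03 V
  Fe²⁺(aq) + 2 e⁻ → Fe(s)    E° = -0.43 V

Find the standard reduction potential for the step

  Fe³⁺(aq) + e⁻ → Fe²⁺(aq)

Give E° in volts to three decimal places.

+0.770 V

Sequential free energies add, so n₃E°₃ = n₁E°₁ + n₂E°₂.
With n₃ = 3, and the known step contributing 2×(-0.43) V, the unknown satisfies 1·E° = 3×(-0.03) − 2×(-0.43) = +0.770.
E° = +0.770 / 1 = +0.770 V.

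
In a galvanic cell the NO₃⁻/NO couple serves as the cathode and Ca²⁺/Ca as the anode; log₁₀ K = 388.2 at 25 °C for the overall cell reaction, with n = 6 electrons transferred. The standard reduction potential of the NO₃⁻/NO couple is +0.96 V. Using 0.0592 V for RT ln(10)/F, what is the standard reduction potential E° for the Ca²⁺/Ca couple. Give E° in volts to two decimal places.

E°cell = (0.0592/n)·log K = (0.0592/6)(388.2) = +3.830 V.
Since NO₃⁻/NO is the cathode and Ca²⁺/Ca the anode, E°cell = E°(NO₃⁻/NO) − E°(Ca²⁺/Ca).
So E°(Ca²⁺/Ca) = E°(NO₃⁻/NO) − E°cell = (+0.96) − (+3.830) = -2.87 V.

-2.87 V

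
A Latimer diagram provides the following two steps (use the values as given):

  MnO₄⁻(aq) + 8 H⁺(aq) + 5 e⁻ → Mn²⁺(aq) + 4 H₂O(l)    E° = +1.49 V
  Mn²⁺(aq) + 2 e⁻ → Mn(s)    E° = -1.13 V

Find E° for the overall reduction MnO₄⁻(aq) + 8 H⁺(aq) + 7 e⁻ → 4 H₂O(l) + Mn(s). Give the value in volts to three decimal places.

Standard free energies of sequential steps add: ΔG°₃ = ΔG°₁ + ΔG°₂, so n₃E°₃ = n₁E°₁ + n₂E°₂.
E°₃ = (5×+1.49 + 2×-1.13) / 7 = (+5.190) / 7 = +0.741 V.

+0.741 V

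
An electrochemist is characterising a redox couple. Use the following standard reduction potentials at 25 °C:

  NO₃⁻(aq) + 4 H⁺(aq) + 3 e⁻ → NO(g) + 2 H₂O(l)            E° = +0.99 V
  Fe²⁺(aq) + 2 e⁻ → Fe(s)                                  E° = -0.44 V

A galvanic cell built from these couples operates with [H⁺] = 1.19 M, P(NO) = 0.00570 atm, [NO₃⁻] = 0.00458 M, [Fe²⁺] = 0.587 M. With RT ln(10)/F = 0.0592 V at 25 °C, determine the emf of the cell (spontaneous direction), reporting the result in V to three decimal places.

NO₃⁻/NO is the cathode (higher E°), Fe²⁺/Fe the anode: E°cell = +0.99 − (-0.44) = +1.43 V, n = 6.
Overall: 2 NO₃⁻(aq) + 8 H⁺(aq) + 3 Fe(s) → 2 NO(g) + 4 H₂O(l) + 3 Fe²⁺(aq)
Q = P(NO)^2·[Fe²⁺]^3 / ([NO₃⁻]^2·[H⁺]^8); log Q = -1.108.
E = E° − (0.0592/n) log Q = +1.43 − (0.0592/6)(-1.108) = +1.441 V.

+1.441 V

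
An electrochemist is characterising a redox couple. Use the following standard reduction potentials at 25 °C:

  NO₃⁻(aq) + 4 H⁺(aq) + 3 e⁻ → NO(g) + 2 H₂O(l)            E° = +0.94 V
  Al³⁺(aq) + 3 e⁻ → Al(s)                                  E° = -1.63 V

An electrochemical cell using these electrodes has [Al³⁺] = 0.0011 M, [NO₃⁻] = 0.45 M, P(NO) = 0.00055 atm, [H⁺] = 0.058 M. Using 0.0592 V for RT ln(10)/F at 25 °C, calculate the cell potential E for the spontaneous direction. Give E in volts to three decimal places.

+2.588 V

NO₃⁻/NO is the cathode (higher E°), Al³⁺/Al the anode: E°cell = +0.94 − (-1.63) = +2.57 V, n = 3.
Overall: NO₃⁻(aq) + 4 H⁺(aq) + Al(s) → NO(g) + 2 H₂O(l) + Al³⁺(aq)
Q = P(NO)·[Al³⁺] / ([NO₃⁻]·[H⁺]^4); log Q = -0.925.
E = E° − (0.0592/n) log Q = +2.57 − (0.0592/3)(-0.925) = +2.588 V.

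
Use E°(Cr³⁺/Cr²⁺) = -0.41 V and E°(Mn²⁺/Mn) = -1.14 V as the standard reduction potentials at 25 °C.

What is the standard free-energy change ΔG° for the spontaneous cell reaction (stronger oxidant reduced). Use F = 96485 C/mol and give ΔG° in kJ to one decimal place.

Cr³⁺/Cr²⁺ (E° = -0.41 V) is the cathode; Mn²⁺/Mn (E° = -1.14 V) is the anode, so E°cell = +0.73 V.
Balancing electrons gives n = 2 (lcm of 1 and 2).
ΔG° = −nFE° = −(2)(96485)(+0.73) = -140,868 J = -140.9 kJ.

-140.9 kJ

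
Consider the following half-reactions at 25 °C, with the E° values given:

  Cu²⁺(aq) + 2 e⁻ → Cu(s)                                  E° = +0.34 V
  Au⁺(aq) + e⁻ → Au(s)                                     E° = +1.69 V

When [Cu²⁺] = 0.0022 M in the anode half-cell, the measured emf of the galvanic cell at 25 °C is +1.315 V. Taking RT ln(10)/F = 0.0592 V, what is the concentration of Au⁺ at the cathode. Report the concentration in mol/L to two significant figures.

0.012 M

Au⁺/Au is the cathode, Cu²⁺/Cu the anode: E°cell = +1.35 V, n = 2.
Overall reaction: 2 Au⁺(aq) + Cu(s) → 2 Au(s) + Cu²⁺(aq); Q = [Cu²⁺]^1/[Au⁺]^2.
From E = E° − (0.0592/n) log Q: log Q = (E° − E)·n/0.0592 = (+1.35 − (+1.315))·2/0.0592 = 1.1824.
So 2·log[Au⁺] = 1·log(0.0022) − log Q = -2.6576 − (1.1824) = -3.8400; log[Au⁺] = -3.8400 / 2 = -1.9200; [Au⁺] = 10^(-1.9200) ≈ 0.012 M.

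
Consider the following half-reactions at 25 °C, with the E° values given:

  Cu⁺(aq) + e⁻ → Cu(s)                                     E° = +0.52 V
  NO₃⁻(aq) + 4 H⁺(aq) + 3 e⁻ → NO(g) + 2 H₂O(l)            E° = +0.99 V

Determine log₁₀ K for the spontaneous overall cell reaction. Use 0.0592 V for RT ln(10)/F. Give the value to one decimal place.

23.8

Cathode: NO₃⁻/NO; anode: Cu⁺/Cu. E°cell = +0.47 V, n = 3.
log K = nE°cell / 0.0592 = (3)(+0.47) / 0.0592 = 23.8.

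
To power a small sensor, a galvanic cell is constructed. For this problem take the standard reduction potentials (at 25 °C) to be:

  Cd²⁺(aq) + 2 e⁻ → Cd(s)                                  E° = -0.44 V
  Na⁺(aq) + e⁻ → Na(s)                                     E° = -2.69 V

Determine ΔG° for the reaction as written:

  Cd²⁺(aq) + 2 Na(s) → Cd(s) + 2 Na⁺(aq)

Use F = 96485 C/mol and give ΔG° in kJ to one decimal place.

As written, Cd²⁺/Cd is reduced (cathode) and Na⁺/Na is oxidised (anode), so E°cell = (-0.44) − (-2.69) = +2.25 V.
Balancing electrons gives n = 2.
ΔG° = −nFE° = −(2)(96485)(+2.25) = -434,182 J = -434.2 kJ.

-434.2 kJ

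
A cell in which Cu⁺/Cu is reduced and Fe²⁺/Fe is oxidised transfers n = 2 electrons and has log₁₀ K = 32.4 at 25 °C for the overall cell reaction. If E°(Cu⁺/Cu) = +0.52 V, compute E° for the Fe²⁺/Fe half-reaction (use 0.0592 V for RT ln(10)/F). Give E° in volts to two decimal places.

E°cell = (0.0592/n)·log K = (0.0592/2)(32.4) = +0.959 V.
Since Cu⁺/Cu is the cathode and Fe²⁺/Fe the anode, E°cell = E°(Cu⁺/Cu) − E°(Fe²⁺/Fe).
So E°(Fe²⁺/Fe) = E°(Cu⁺/Cu) − E°cell = (+0.52) − (+0.959) = -0.44 V.

-0.44 V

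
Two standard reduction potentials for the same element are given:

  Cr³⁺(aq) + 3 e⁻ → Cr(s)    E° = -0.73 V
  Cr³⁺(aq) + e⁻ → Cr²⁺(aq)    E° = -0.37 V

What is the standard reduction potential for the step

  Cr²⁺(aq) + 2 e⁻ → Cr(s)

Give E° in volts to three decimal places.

Sequential free energies add, so n₃E°₃ = n₁E°₁ + n₂E°₂.
With n₃ = 3, and the known step contributing 1×(-0.37) V, the unknown satisfies 2·E° = 3×(-0.73) − 1×(-0.37) = -1.820.
E° = -1.820 / 2 = -0.910 V.

-0.910 V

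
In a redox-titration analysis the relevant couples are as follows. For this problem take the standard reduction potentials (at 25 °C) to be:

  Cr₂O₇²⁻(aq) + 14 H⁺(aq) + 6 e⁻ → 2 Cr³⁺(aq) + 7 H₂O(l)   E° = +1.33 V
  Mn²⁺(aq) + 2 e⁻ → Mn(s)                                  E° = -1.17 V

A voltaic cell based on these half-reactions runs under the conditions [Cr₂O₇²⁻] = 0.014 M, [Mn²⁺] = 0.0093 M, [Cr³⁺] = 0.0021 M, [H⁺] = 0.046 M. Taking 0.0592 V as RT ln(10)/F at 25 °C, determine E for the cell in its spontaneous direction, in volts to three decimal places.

+2.410 V

Cr₂O₇²⁻/Cr³⁺ is the cathode (higher E°), Mn²⁺/Mn the anode: E°cell = +1.33 − (-1.17) = +2.50 V, n = 6.
Overall: Cr₂O₇²⁻(aq) + 14 H⁺(aq) + 3 Mn(s) → 2 Cr³⁺(aq) + 7 H₂O(l) + 3 Mn²⁺(aq)
Q = [Cr³⁺]^2·[Mn²⁺]^3 / ([Cr₂O₇²⁻]·[H⁺]^14); log Q = 9.125.
E = E° − (0.0592/n) log Q = +2.50 − (0.0592/6)(9.125) = +2.410 V.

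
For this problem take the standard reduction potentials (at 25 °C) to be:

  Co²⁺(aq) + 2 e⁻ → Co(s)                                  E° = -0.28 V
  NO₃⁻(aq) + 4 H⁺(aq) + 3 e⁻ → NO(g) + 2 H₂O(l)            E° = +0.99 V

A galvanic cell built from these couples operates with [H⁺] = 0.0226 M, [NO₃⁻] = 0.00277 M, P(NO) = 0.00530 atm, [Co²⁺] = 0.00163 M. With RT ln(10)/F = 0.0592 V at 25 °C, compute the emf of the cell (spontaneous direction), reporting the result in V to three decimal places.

NO₃⁻/NO is the cathode (higher E°), Co²⁺/Co the anode: E°cell = +0.99 − (-0.28) = +1.27 V, n = 6.
Overall: 2 NO₃⁻(aq) + 8 H⁺(aq) + 3 Co(s) → 2 NO(g) + 4 H₂O(l) + 3 Co²⁺(aq)
Q = P(NO)^2·[Co²⁺]^3 / ([NO₃⁻]^2·[H⁺]^8); log Q = 5.367.
E = E° − (0.0592/n) log Q = +1.27 − (0.0592/6)(5.367) = +1.217 V.

+1.217 V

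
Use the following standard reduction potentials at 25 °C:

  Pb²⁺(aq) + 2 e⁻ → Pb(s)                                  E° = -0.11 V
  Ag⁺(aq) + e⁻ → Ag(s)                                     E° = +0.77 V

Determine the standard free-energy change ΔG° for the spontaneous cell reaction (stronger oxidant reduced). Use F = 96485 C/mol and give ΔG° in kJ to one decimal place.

-169.8 kJ

Ag⁺/Ag (E° = +0.77 V) is the cathode; Pb²⁺/Pb (E° = -0.11 V) is the anode, so E°cell = +0.88 V.
Balancing electrons gives n = 2 (lcm of 1 and 2).
ΔG° = −nFE° = −(2)(96485)(+0.88) = -169,814 J = -169.8 kJ.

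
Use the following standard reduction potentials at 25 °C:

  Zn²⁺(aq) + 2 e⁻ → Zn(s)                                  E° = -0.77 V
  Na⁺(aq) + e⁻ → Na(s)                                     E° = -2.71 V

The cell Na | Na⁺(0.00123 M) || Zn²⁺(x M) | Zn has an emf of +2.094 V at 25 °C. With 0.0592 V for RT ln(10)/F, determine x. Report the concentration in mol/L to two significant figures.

Zn²⁺/Zn is the cathode, Na⁺/Na the anode: E°cell = +1.94 V, n = 2.
Overall reaction: Zn²⁺(aq) + 2 Na(s) → Zn(s) + 2 Na⁺(aq); Q = [Na⁺]^2/[Zn²⁺]^1.
From E = E° − (0.0592/n) log Q: log Q = (E° − E)·n/0.0592 = (+1.94 − (+2.094))·2/0.0592 = -5.2027.
So 1·log[Zn²⁺] = 2·log(0.00123) − log Q = -5.8202 − (-5.2027) = -0.6175; [Zn²⁺] = 10^(-0.6175) ≈ 0.24 M.

0.24 M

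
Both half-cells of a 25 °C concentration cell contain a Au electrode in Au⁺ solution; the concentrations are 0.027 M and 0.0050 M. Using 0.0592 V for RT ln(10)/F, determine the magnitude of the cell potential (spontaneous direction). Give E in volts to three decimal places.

+0.043 V

For a concentration cell E°cell = 0. The 0.027 M side is the cathode (reduction is favoured where [Au⁺] is higher).
With n = 1, E = −(0.0592/1) log([Au⁺]ₐₙ/[Au⁺]꜀ₐₜ) = −(0.0592/1) log(0.005/0.027) = −(0.0592/1)(-0.732) = +0.043 V.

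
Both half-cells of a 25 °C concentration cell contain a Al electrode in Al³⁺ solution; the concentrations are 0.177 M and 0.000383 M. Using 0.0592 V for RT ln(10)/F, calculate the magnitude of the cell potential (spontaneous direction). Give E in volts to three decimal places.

+0.053 V

For a concentration cell E°cell = 0. The 0.177 M side is the cathode (reduction is favoured where [Al³⁺] is higher).
With n = 3, E = −(0.0592/3) log([Al³⁺]ₐₙ/[Al³⁺]꜀ₐₜ) = −(0.0592/3) log(0.000383/0.177) = −(0.0592/3)(-2.665) = +0.053 V.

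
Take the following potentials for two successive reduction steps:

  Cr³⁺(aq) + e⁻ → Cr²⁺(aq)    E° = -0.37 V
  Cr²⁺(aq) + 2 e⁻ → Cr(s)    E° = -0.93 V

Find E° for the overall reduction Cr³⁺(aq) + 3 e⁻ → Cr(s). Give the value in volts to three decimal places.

-0.743 V

Adding the free-energy changes (−nFE°) of the two steps gives −n₃FE°₃ = −n₁FE°₁ − n₂FE°₂.
E°₃ = (1×-0.37 + 2×-0.93) / 3 = (-2.230) / 3 = -0.743 V.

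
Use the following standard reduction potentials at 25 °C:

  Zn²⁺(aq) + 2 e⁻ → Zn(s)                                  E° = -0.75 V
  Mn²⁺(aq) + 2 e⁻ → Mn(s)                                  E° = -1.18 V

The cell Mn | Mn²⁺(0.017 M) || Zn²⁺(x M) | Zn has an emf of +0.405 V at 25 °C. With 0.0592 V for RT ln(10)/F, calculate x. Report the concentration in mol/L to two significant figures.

Zn²⁺/Zn is the cathode, Mn²⁺/Mn the anode: E°cell = +0.43 V, n = 2.
Overall reaction: Zn²⁺(aq) + Mn(s) → Zn(s) + Mn²⁺(aq); Q = [Mn²⁺]^1/[Zn²⁺]^1.
From E = E° − (0.0592/n) log Q: log Q = (E° − E)·n/0.0592 = (+0.43 − (+0.405))·2/0.0592 = 0.8446.
So 1·log[Zn²⁺] = 1·log(0.017) − log Q = -1.7696 − (0.8446) = -2.6142; [Zn²⁺] = 10^(-2.6142) ≈ 0.0024 M.

0.0024 M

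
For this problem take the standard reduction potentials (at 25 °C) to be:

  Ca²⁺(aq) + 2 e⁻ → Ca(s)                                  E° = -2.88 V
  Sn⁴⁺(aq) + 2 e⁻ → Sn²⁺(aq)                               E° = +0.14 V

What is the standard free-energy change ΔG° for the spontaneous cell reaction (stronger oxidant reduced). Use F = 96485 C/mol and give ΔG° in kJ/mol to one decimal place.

Sn⁴⁺/Sn²⁺ (E° = +0.14 V) is the cathode; Ca²⁺/Ca (E° = -2.88 V) is the anode, so E°cell = +3.02 V.
Balancing electrons gives n = 2 (lcm of 2 and 2).
ΔG° = −nFE° = −(2)(96485)(+3.02) = -582,769 J = -582.8 kJ/mol.

-582.8 kJ/mol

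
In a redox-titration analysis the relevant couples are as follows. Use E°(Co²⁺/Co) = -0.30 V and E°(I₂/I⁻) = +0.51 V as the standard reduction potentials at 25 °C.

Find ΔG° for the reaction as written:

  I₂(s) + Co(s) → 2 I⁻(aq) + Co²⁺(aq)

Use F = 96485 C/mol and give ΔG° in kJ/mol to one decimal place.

-156.3 kJ/mol

As written, I₂/I⁻ is reduced (cathode) and Co²⁺/Co is oxidised (anode), so E°cell = (+0.51) − (-0.30) = +0.81 V.
Balancing electrons gives n = 2.
ΔG° = −nFE° = −(2)(96485)(+0.81) = -156,306 J = -156.3 kJ/mol.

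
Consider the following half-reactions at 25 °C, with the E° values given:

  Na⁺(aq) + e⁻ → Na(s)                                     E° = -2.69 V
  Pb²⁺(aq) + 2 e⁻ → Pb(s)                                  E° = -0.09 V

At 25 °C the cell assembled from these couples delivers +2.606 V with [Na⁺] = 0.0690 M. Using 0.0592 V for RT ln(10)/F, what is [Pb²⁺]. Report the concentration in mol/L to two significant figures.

Pb²⁺/Pb is the cathode, Na⁺/Na the anode: E°cell = +2.60 V, n = 2.
Overall reaction: Pb²⁺(aq) + 2 Na(s) → Pb(s) + 2 Na⁺(aq); Q = [Na⁺]^2/[Pb²⁺]^1.
From E = E° − (0.0592/n) log Q: log Q = (E° − E)·n/0.0592 = (+2.60 − (+2.606))·2/0.0592 = -0.2027.
So 1·log[Pb²⁺] = 2·log(0.069) − log Q = -2.3223 − (-0.2027) = -2.1196; [Pb²⁺] = 10^(-2.1196) ≈ 0.0076 M.

0.0076 M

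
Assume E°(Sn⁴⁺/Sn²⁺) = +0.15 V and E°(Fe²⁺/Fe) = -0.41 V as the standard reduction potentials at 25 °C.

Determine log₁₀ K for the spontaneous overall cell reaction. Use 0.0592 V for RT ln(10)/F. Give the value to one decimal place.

Cathode: Sn⁴⁺/Sn²⁺; anode: Fe²⁺/Fe. E°cell = +0.56 V, n = 2.
log K = nE°cell / 0.0592 = (2)(+0.56) / 0.0592 = 18.9.

18.9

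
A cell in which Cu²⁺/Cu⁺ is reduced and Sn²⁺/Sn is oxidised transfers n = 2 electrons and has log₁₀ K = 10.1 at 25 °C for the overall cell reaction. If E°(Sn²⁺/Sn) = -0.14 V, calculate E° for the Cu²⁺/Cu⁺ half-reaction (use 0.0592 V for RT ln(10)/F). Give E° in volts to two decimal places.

E°cell = (0.0592/n)·log K = (0.0592/2)(10.1) = +0.299 V.
Since Cu²⁺/Cu⁺ is the cathode and Sn²⁺/Sn the anode, E°cell = E°(Cu²⁺/Cu⁺) − E°(Sn²⁺/Sn).
So E°(Cu²⁺/Cu⁺) = E°cell + E°(Sn²⁺/Sn) = +0.299 + (-0.14) = +0.16 V.

+0.16 V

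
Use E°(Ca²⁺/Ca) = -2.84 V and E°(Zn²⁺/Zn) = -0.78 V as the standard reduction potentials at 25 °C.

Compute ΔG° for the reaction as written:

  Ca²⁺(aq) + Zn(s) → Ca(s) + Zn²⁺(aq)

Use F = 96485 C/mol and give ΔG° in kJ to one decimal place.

+397.5 kJ

As written, Ca²⁺/Ca is reduced (cathode) and Zn²⁺/Zn is oxidised (anode), so E°cell = (-2.84) − (-0.78) = -2.06 V.
Balancing electrons gives n = 2.
ΔG° = −nFE° = −(2)(96485)(-2.06) = 397,518 J = +397.5 kJ.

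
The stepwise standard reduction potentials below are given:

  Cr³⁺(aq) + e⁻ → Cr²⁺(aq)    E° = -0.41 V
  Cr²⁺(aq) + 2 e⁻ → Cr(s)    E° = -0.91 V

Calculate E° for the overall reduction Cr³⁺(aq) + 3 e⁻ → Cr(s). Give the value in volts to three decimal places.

Since ΔG° = −nFE° is additive over sequential reductions, n₃E°₃ = n₁E°₁ + n₂E°₂.
E°₃ = (1×-0.41 + 2×-0.91) / 3 = (-2.230) / 3 = -0.743 V.
Simply averaging or adding the two E° values would be wrong; the electron-weighted sum is required.

-0.743 V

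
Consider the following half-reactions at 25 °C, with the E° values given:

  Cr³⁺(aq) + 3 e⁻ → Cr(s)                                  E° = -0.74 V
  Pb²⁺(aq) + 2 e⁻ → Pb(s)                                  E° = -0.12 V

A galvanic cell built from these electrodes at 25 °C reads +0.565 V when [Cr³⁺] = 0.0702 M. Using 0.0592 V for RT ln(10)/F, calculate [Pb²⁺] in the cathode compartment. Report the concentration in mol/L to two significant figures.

0.0024 M

Pb²⁺/Pb is the cathode, Cr³⁺/Cr the anode: E°cell = +0.62 V, n = 6.
Overall reaction: 3 Pb²⁺(aq) + 2 Cr(s) → 3 Pb(s) + 2 Cr³⁺(aq); Q = [Cr³⁺]^2/[Pb²⁺]^3.
From E = E° − (0.0592/n) log Q: log Q = (E° − E)·n/0.0592 = (+0.62 − (+0.565))·6/0.0592 = 5.5743.
So 3·log[Pb²⁺] = 2·log(0.0702) − log Q = -2.3073 − (5.5743) = -7.8816; log[Pb²⁺] = -7.8816 / 3 = -2.6272; [Pb²⁺] = 10^(-2.6272) ≈ 0.0024 M.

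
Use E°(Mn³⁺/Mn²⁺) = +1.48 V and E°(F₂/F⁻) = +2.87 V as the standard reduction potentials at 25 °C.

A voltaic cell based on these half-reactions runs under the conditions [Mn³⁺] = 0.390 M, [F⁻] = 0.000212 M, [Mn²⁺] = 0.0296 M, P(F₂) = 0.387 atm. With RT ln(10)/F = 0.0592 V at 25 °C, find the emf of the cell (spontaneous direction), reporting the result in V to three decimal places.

F₂/F⁻ is the cathode (higher E°), Mn³⁺/Mn²⁺ the anode: E°cell = +2.87 − (+1.48) = +1.39 V, n = 2.
Overall: F₂(g) + 2 Mn²⁺(aq) → 2 F⁻(aq) + 2 Mn³⁺(aq)
Q = [F⁻]^2·[Mn³⁺]^2 / (P(F₂)·[Mn²⁺]^2); log Q = -4.695.
E = E° − (0.0592/n) log Q = +1.39 − (0.0592/2)(-4.695) = +1.529 V.

+1.529 V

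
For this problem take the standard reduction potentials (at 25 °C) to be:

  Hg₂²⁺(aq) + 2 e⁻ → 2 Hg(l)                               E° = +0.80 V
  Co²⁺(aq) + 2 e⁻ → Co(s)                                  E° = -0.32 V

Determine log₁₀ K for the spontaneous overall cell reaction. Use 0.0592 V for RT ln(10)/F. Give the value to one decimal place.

Cathode: Hg₂²⁺/Hg; anode: Co²⁺/Co. E°cell = +1.12 V, n = 2.
log K = nE°cell / 0.0592 = (2)(+1.12) / 0.0592 = 37.8.

37.8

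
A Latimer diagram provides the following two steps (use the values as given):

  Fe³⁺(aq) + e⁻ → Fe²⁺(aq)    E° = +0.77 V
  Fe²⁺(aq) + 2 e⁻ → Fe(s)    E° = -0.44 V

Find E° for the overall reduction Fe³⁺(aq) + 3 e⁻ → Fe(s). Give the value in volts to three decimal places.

-0.037 V

Standard free energies of sequential steps add: ΔG°₃ = ΔG°₁ + ΔG°₂, so n₃E°₃ = n₁E°₁ + n₂E°₂.
E°₃ = (1×+0.77 + 2×-0.44) / 3 = (-0.110) / 3 = -0.037 V.
E° values themselves are not directly additive — weighting by electron count is essential.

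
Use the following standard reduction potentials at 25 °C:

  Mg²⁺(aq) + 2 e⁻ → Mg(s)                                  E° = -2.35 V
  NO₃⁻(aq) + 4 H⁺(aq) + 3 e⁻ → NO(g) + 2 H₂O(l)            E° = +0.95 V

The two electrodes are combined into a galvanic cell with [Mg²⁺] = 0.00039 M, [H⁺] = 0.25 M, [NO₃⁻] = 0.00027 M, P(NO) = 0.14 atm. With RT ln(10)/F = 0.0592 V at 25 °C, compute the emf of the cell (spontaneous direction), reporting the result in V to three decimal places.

NO₃⁻/NO is the cathode (higher E°), Mg²⁺/Mg the anode: E°cell = +0.95 − (-2.35) = +3.30 V, n = 6.
Overall: 2 NO₃⁻(aq) + 8 H⁺(aq) + 3 Mg(s) → 2 NO(g) + 4 H₂O(l) + 3 Mg²⁺(aq)
Q = P(NO)^2·[Mg²⁺]^3 / ([NO₃⁻]^2·[H⁺]^8); log Q = 0.019.
E = E° − (0.0592/n) log Q = +3.30 − (0.0592/6)(0.019) = +3.300 V.

+3.300 V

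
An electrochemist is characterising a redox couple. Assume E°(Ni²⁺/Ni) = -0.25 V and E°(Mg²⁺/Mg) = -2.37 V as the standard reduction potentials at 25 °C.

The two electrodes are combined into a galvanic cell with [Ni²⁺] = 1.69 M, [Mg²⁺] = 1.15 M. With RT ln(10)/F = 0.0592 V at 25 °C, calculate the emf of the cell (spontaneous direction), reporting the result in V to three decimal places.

Ni²⁺/Ni is the cathode (higher E°), Mg²⁺/Mg the anode: E°cell = -0.25 − (-2.37) = +2.12 V, n = 2.
Overall: Ni²⁺(aq) + Mg(s) → Ni(s) + Mg²⁺(aq)
Q = [Mg²⁺] / ([Ni²⁺]); log Q = -0.167.
E = E° − (0.0592/n) log Q = +2.12 − (0.0592/2)(-0.167) = +2.125 V.

+2.125 V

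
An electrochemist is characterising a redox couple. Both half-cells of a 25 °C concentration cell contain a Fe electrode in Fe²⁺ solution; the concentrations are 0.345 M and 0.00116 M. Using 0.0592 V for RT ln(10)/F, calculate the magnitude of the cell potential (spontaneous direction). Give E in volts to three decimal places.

+0.073 V

For a concentration cell E°cell = 0. The 0.345 M side is the cathode (reduction is favoured where [Fe²⁺] is higher).
With n = 2, E = −(0.0592/2) log([Fe²⁺]ₐₙ/[Fe²⁺]꜀ₐₜ) = −(0.0592/2) log(0.00116/0.345) = −(0.0592/2)(-2.473) = +0.073 V.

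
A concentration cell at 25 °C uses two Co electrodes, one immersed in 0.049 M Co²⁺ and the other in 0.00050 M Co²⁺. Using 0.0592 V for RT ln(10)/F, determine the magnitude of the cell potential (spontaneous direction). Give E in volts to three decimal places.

For a concentration cell E°cell = 0. The 0.049 M side is the cathode (reduction is favoured where [Co²⁺] is higher).
With n = 2, E = −(0.0592/2) log([Co²⁺]ₐₙ/[Co²⁺]꜀ₐₜ) = −(0.0592/2) log(0.0005/0.049) = −(0.0592/2)(-1.991) = +0.059 V.

+0.059 V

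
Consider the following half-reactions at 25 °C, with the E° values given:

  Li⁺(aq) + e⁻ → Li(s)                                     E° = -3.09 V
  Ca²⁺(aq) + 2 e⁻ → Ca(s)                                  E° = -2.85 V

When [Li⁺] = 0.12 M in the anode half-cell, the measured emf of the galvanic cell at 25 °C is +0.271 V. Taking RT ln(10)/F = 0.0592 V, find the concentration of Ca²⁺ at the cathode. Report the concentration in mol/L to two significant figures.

0.16 M

Ca²⁺/Ca is the cathode, Li⁺/Li the anode: E°cell = +0.24 V, n = 2.
Overall reaction: Ca²⁺(aq) + 2 Li(s) → Ca(s) + 2 Li⁺(aq); Q = [Li⁺]^2/[Ca²⁺]^1.
From E = E° − (0.0592/n) log Q: log Q = (E° − E)·n/0.0592 = (+0.24 − (+0.271))·2/0.0592 = -1.0473.
So 1·log[Ca²⁺] = 2·log(0.12) − log Q = -1.8416 − (-1.0473) = -0.7943; [Ca²⁺] = 10^(-0.7943) ≈ 0.16 M.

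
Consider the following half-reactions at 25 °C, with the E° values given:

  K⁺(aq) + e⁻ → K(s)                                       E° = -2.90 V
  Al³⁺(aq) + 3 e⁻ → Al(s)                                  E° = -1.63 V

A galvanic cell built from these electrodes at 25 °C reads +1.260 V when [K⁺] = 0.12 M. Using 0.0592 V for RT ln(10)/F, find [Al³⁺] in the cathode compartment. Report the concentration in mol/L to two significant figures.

0.00054 M

Al³⁺/Al is the cathode, K⁺/K the anode: E°cell = +1.27 V, n = 3.
Overall reaction: Al³⁺(aq) + 3 K(s) → Al(s) + 3 K⁺(aq); Q = [K⁺]^3/[Al³⁺]^1.
From E = E° − (0.0592/n) log Q: log Q = (E° − E)·n/0.0592 = (+1.27 − (+1.260))·3/0.0592 = 0.5068.
So 1·log[Al³⁺] = 3·log(0.12) − log Q = -2.7625 − (0.5068) = -3.2693; [Al³⁺] = 10^(-3.2693) ≈ 0.00054 M.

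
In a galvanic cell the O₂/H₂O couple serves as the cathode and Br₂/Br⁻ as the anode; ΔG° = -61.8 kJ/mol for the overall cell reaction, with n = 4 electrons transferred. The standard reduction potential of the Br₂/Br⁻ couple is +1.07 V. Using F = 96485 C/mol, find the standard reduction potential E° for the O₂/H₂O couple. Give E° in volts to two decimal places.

+1.23 V

E°cell = −ΔG°/(nF) = −(-61.8×10³)/((4)(96485)) = +0.160 V.
Since O₂/H₂O is the cathode and Br₂/Br⁻ the anode, E°cell = E°(O₂/H₂O) − E°(Br₂/Br⁻).
So E°(O₂/H₂O) = E°cell + E°(Br₂/Br⁻) = +0.160 + (+1.07) = +1.23 V.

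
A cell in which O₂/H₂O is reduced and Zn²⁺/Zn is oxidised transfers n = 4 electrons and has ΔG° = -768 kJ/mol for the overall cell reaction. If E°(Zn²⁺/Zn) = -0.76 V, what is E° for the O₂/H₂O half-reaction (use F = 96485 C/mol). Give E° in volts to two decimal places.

E°cell = −ΔG°/(nF) = −(-768×10³)/((4)(96485)) = +1.990 V.
Since O₂/H₂O is the cathode and Zn²⁺/Zn the anode, E°cell = E°(O₂/H₂O) − E°(Zn²⁺/Zn).
So E°(O₂/H₂O) = E°cell + E°(Zn²⁺/Zn) = +1.990 + (-0.76) = +1.23 V.

+1.23 V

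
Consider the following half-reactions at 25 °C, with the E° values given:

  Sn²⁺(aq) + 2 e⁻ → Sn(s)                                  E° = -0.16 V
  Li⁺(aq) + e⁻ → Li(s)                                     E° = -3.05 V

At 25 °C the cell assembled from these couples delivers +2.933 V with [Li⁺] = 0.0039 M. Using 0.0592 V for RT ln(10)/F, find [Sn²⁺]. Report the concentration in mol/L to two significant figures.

Sn²⁺/Sn is the cathode, Li⁺/Li the anode: E°cell = +2.89 V, n = 2.
Overall reaction: Sn²⁺(aq) + 2 Li(s) → Sn(s) + 2 Li⁺(aq); Q = [Li⁺]^2/[Sn²⁺]^1.
From E = E° − (0.0592/n) log Q: log Q = (E° − E)·n/0.0592 = (+2.89 − (+2.933))·2/0.0592 = -1.4527.
So 1·log[Sn²⁺] = 2·log(0.0039) − log Q = -4.8179 − (-1.4527) = -3.3652; [Sn²⁺] = 10^(-3.3652) ≈ 0.00043 M.

0.00043 M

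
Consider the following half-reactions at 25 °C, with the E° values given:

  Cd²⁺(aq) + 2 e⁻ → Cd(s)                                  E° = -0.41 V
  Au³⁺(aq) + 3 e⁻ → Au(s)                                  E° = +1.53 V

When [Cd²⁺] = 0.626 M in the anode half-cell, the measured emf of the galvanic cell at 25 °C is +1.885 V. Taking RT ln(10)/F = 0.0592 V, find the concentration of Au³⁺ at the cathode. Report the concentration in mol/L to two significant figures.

0.00081 M

Au³⁺/Au is the cathode, Cd²⁺/Cd the anode: E°cell = +1.94 V, n = 6.
Overall reaction: 2 Au³⁺(aq) + 3 Cd(s) → 2 Au(s) + 3 Cd²⁺(aq); Q = [Cd²⁺]^3/[Au³⁺]^2.
From E = E° − (0.0592/n) log Q: log Q = (E° − E)·n/0.0592 = (+1.94 − (+1.885))·6/0.0592 = 5.5743.
So 2·log[Au³⁺] = 3·log(0.626) − log Q = -0.6103 − (5.5743) = -6.1846; log[Au³⁺] = -6.1846 / 2 = -3.0923; [Au³⁺] = 10^(-3.0923) ≈ 0.00081 M.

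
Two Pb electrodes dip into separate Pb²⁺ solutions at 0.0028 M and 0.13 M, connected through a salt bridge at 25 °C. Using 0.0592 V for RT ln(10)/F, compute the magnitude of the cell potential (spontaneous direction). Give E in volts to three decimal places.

For a concentration cell E°cell = 0. The 0.13 M side is the cathode (reduction is favoured where [Pb²⁺] is higher).
With n = 2, E = −(0.0592/2) log([Pb²⁺]ₐₙ/[Pb²⁺]꜀ₐₜ) = −(0.0592/2) log(0.0028/0.13) = −(0.0592/2)(-1.667) = +0.049 V.

+0.049 V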